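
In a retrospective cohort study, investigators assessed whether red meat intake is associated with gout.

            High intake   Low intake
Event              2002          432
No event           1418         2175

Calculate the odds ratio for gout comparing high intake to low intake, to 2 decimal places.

7.11

Reading the table with exposure as columns: a = 2002 (High intake, case), b = 1418 (High intake, non-case), c = 432 (Low intake, case), d = 2175.
OR = (a·d)/(b·c) = (2002 × 2175) / (1418 × 432) = 4354350 / 612576 = 7.10826
The odds of gout are about 7.11 times as high in the high intake group.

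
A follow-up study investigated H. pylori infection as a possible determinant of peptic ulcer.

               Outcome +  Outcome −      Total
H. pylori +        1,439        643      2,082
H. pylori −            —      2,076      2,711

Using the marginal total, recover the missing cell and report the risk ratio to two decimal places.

The missing cell is in the unexposed row: 2711 − 2076 = 635.
So a = 1439, b = 643, c = 635, d = 2076.
RR = [a/(a+b)] / [c/(c+d)] = (1439/2082) / (635/2711) = 0.69116/0.23423 = 2.95077

2.95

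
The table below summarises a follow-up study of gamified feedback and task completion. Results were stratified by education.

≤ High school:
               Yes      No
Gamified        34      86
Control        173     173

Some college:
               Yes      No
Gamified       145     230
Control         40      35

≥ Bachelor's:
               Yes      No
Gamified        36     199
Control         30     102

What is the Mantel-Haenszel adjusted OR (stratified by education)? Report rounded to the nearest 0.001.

OR_MH = Σ(aᵢdᵢ/nᵢ) / Σ(bᵢcᵢ/nᵢ), where nᵢ is the stratum total.
Stratum 1 (≤ High school): n = 466; a·d/n = 34·173/466 = 12.6223; b·c/n = 86·173/466 = 31.9270
Stratum 2 (Some college): n = 450; a·d/n = 145·35/450 = 11.2778; b·c/n = 230·40/450 = 20.4444
Stratum 3 (≥ Bachelor's): n = 367; a·d/n = 36·102/367 = 10.0054; b·c/n = 199·30/367 = 16.2670
OR_MH = (12.6223 + 11.2778 + 10.0054) / (31.9270 + 20.4444 + 16.2670) = 33.9055 / 68.6385 = 0.49397

0.494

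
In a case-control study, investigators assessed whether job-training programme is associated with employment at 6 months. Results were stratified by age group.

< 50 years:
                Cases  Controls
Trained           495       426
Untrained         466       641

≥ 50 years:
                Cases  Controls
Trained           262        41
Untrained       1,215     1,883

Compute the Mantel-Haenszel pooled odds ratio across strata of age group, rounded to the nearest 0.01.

2.68

OR_MH = Σ(aᵢdᵢ/nᵢ) / Σ(bᵢcᵢ/nᵢ), where nᵢ is the stratum total.
Stratum 1 (< 50 years): n = 2028; a·d/n = 495·641/2028 = 156.4571; b·c/n = 426·466/2028 = 97.8876
Stratum 2 (≥ 50 years): n = 3401; a·d/n = 262·1883/3401 = 145.0591; b·c/n = 41·1215/3401 = 14.6472
OR_MH = (156.4571 + 145.0591) / (97.8876 + 14.6472) = 301.5162 / 112.5347 = 2.67932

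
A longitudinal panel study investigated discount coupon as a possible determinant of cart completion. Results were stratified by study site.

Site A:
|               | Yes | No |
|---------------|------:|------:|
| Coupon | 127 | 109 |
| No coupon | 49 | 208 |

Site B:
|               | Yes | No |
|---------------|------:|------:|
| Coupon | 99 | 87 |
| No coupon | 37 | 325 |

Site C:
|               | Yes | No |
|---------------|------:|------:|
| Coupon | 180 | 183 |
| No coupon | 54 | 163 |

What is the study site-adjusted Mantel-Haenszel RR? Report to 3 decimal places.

2.850

RR_MH = Σ(aᵢ·n₀ᵢ/nᵢ) / Σ(cᵢ·n₁ᵢ/nᵢ), with n₁ᵢ = aᵢ+bᵢ (exposed), n₀ᵢ = cᵢ+dᵢ (unexposed), nᵢ = n₁ᵢ+n₀ᵢ.
Stratum 1 (Site A): n₁ = 236, n₀ = 257, n = 493; a·n₀/n = 127·257/493 = 66.2049; c·n₁/n = 49·236/493 = 23.4564
Stratum 2 (Site B): n₁ = 186, n₀ = 362, n = 548; a·n₀/n = 99·362/548 = 65.3978; c·n₁/n = 37·186/548 = 12.5584
Stratum 3 (Site C): n₁ = 363, n₀ = 217, n = 580; a·n₀/n = 180·217/580 = 67.3448; c·n₁/n = 54·363/580 = 33.7966
RR_MH = (66.2049 + 65.3978 + 67.3448) / (23.4564 + 12.5584 + 33.7966) = 198.9475 / 69.8113 = 2.84979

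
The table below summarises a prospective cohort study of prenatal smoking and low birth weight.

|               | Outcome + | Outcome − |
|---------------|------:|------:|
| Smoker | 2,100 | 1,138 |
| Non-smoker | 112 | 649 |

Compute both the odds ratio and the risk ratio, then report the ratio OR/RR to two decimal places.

2.43

Cells: a = 2100, b = 1138, c = 112, d = 649.
OR = (2100·649)/(1138·112) = 1362900/127456 = 10.69310
Risk in exposed = 2100/3238 = 0.64855; risk in unexposed = 112/761 = 0.14717; RR = 4.40666
OR/RR = 10.69310 / 4.40666 = 2.42658
The outcome is not rare, so the OR lies further from 1 than the RR.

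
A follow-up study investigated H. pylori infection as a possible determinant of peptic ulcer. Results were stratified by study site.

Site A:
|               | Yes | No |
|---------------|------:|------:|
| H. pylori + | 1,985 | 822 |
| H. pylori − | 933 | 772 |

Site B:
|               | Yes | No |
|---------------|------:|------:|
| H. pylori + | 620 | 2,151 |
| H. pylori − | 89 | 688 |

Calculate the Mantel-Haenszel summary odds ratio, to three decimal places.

2.054

OR_MH = Σ(aᵢdᵢ/nᵢ) / Σ(bᵢcᵢ/nᵢ), where nᵢ is the stratum total.
Stratum 1 (Site A): n = 4512; a·d/n = 1985·772/4512 = 339.6321; b·c/n = 822·933/4512 = 169.9747
Stratum 2 (Site B): n = 3548; a·d/n = 620·688/3548 = 120.2255; b·c/n = 2151·89/3548 = 53.9569
OR_MH = (339.6321 + 120.2255) / (169.9747 + 53.9569) = 459.8576 / 223.9316 = 2.05356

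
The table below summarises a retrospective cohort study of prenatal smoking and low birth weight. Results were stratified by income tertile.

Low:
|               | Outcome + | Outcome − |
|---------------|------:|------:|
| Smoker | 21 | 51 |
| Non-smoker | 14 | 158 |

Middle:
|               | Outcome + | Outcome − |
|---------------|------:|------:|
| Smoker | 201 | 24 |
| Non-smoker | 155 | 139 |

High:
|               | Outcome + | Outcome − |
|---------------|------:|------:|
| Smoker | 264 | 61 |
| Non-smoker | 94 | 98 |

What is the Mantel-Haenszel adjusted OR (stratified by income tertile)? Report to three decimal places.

5.545

OR_MH = Σ(aᵢdᵢ/nᵢ) / Σ(bᵢcᵢ/nᵢ), where nᵢ is the stratum total.
Stratum 1 (Low): n = 244; a·d/n = 21·158/244 = 13.5984; b·c/n = 51·14/244 = 2.9262
Stratum 2 (Middle): n = 519; a·d/n = 201·139/519 = 53.8324; b·c/n = 24·155/519 = 7.1676
Stratum 3 (High): n = 517; a·d/n = 264·98/517 = 50.0426; b·c/n = 61·94/517 = 11.0909
OR_MH = (13.5984 + 53.8324 + 50.0426) / (2.9262 + 7.1676 + 11.0909) = 117.4733 / 21.1848 = 5.54518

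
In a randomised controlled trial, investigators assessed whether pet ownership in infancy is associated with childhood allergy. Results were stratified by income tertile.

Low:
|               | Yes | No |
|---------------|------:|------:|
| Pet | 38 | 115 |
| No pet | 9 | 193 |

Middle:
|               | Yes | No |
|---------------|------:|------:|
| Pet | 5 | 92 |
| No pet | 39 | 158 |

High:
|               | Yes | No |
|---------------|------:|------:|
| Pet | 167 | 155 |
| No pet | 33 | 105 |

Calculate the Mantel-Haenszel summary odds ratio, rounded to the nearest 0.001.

OR_MH = Σ(aᵢdᵢ/nᵢ) / Σ(bᵢcᵢ/nᵢ), where nᵢ is the stratum total.
Stratum 1 (Low): n = 355; a·d/n = 38·193/355 = 20.6592; b·c/n = 115·9/355 = 2.9155
Stratum 2 (Middle): n = 294; a·d/n = 5·158/294 = 2.6871; b·c/n = 92·39/294 = 12.2041
Stratum 3 (High): n = 460; a·d/n = 167·105/460 = 38.1196; b·c/n = 155·33/460 = 11.1196
OR_MH = (20.6592 + 2.6871 + 38.1196) / (2.9155 + 12.2041 + 11.1196) = 61.4658 / 26.2391 = 2.34252

2.343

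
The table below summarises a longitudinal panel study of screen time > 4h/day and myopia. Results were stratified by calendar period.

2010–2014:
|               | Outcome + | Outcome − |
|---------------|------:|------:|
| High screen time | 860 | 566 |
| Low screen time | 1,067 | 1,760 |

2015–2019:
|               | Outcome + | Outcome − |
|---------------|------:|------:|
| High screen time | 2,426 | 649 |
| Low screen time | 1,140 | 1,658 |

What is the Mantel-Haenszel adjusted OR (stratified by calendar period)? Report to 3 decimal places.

3.884

OR_MH = Σ(aᵢdᵢ/nᵢ) / Σ(bᵢcᵢ/nᵢ), where nᵢ is the stratum total.
Stratum 1 (2010–2014): n = 4253; a·d/n = 860·1760/4253 = 355.8900; b·c/n = 566·1067/4253 = 141.9991
Stratum 2 (2015–2019): n = 5873; a·d/n = 2426·1658/5873 = 684.8813; b·c/n = 649·1140/5873 = 125.9765
OR_MH = (355.8900 + 684.8813) / (141.9991 + 125.9765) = 1040.7713 / 267.9756 = 3.88383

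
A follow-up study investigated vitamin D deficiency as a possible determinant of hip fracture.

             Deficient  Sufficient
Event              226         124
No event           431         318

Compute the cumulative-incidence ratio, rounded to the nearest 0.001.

1.226

Reading the table with exposure as columns: a = 226 (Deficient, case), b = 431 (Deficient, non-case), c = 124 (Sufficient, case), d = 318.
Risk in exposed = 226/657 = 0.34399; risk in unexposed = 124/442 = 0.28054.
RR = 0.34399 / 0.28054 = 1.22615
The risk among the exposed is 1.23 times that among the unexposed.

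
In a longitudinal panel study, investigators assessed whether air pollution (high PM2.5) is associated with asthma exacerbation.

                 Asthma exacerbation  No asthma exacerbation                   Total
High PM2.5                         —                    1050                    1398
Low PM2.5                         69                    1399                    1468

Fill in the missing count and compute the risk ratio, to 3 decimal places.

The missing cell is in the exposed row: 1398 − 1050 = 348.
So a = 348, b = 1050, c = 69, d = 1399.
RR = [a/(a+b)] / [c/(c+d)] = (348/1398) / (69/1468) = 0.24893/0.04700 = 5.29601

5.296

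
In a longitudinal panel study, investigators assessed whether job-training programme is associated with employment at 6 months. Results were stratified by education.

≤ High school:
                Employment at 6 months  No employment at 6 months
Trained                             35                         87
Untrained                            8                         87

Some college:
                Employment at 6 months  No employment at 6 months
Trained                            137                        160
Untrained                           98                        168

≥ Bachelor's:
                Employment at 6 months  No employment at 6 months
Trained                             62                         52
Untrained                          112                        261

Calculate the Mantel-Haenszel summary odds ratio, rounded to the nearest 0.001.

OR_MH = Σ(aᵢdᵢ/nᵢ) / Σ(bᵢcᵢ/nᵢ), where nᵢ is the stratum total.
Stratum 1 (≤ High school): n = 217; a·d/n = 35·87/217 = 14.0323; b·c/n = 87·8/217 = 3.2074
Stratum 2 (Some college): n = 563; a·d/n = 137·168/563 = 40.8810; b·c/n = 160·98/563 = 27.8508
Stratum 3 (≥ Bachelor's): n = 487; a·d/n = 62·261/487 = 33.2279; b·c/n = 52·112/487 = 11.9589
OR_MH = (14.0323 + 40.8810 + 33.2279) / (3.2074 + 27.8508 + 11.9589) = 88.1412 / 43.0171 = 2.04898

2.049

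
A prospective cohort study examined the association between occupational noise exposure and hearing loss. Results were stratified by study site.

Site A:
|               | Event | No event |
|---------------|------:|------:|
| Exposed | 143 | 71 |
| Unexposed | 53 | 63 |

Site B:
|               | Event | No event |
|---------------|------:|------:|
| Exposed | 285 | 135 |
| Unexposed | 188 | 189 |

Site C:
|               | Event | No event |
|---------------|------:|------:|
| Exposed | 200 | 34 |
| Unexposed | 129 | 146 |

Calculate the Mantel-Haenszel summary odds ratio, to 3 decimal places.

2.936

OR_MH = Σ(aᵢdᵢ/nᵢ) / Σ(bᵢcᵢ/nᵢ), where nᵢ is the stratum total.
Stratum 1 (Site A): n = 330; a·d/n = 143·63/330 = 27.3000; b·c/n = 71·53/330 = 11.4030
Stratum 2 (Site B): n = 797; a·d/n = 285·189/797 = 67.5847; b·c/n = 135·188/797 = 31.8444
Stratum 3 (Site C): n = 509; a·d/n = 200·146/509 = 57.3674; b·c/n = 34·129/509 = 8.6169
OR_MH = (27.3000 + 67.5847 + 57.3674) / (11.4030 + 31.8444 + 8.6169) = 152.2521 / 51.8643 = 2.93558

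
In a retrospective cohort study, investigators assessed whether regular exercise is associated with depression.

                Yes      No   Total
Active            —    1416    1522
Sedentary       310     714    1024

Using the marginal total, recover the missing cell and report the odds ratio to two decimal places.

0.17

The missing cell is in the exposed row: 1522 − 1416 = 106.
So a = 106, b = 1416, c = 310, d = 714.
OR = (a·d)/(b·c) = (106 × 714) / (1416 × 310) = 75684 / 438960 = 0.17242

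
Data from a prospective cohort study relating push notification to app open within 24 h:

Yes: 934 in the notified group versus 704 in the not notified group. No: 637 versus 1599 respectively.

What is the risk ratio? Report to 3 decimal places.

1.945

From the description: a = 934, b = 637, c = 704, d = 1599.
Risk in exposed = 934/1571 = 0.59453; risk in unexposed = 704/2303 = 0.30569.
RR = 0.59453 / 0.30569 = 1.94488
The risk among the exposed is 1.94 times that among the unexposed.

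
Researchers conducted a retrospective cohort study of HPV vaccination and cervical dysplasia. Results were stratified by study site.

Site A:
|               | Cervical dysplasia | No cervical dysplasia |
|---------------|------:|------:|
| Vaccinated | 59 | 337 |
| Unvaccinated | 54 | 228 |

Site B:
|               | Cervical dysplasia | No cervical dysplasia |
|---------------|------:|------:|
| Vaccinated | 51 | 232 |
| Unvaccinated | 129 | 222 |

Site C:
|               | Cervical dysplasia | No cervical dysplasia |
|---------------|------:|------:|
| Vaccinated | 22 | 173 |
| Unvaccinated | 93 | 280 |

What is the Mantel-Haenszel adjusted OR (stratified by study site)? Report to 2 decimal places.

OR_MH = Σ(aᵢdᵢ/nᵢ) / Σ(bᵢcᵢ/nᵢ), where nᵢ is the stratum total.
Stratum 1 (Site A): n = 678; a·d/n = 59·228/678 = 19.8407; b·c/n = 337·54/678 = 26.8407
Stratum 2 (Site B): n = 634; a·d/n = 51·222/634 = 17.8580; b·c/n = 232·129/634 = 47.2050
Stratum 3 (Site C): n = 568; a·d/n = 22·280/568 = 10.8451; b·c/n = 173·93/568 = 28.3257
OR_MH = (19.8407 + 17.8580 + 10.8451) / (26.8407 + 47.2050 + 28.3257) = 48.5438 / 102.3715 = 0.47419

0.47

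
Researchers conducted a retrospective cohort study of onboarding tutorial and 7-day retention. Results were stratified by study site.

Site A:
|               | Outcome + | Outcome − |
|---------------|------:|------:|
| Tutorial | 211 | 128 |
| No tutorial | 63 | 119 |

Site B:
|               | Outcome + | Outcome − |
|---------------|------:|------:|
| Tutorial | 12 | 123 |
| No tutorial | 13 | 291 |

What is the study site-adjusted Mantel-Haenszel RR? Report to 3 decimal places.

1.823

RR_MH = Σ(aᵢ·n₀ᵢ/nᵢ) / Σ(cᵢ·n₁ᵢ/nᵢ), with n₁ᵢ = aᵢ+bᵢ (exposed), n₀ᵢ = cᵢ+dᵢ (unexposed), nᵢ = n₁ᵢ+n₀ᵢ.
Stratum 1 (Site A): n₁ = 339, n₀ = 182, n = 521; a·n₀/n = 211·182/521 = 73.7083; c·n₁/n = 63·339/521 = 40.9923
Stratum 2 (Site B): n₁ = 135, n₀ = 304, n = 439; a·n₀/n = 12·304/439 = 8.3098; c·n₁/n = 13·135/439 = 3.9977
RR_MH = (73.7083 + 8.3098) / (40.9923 + 3.9977) = 82.0180 / 44.9900 = 1.82303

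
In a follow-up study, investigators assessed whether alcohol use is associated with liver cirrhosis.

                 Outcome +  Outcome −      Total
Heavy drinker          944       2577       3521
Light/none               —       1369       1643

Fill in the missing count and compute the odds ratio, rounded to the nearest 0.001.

1.830

The missing cell is in the unexposed row: 1643 − 1369 = 274.
So a = 944, b = 2577, c = 274, d = 1369.
OR = (a·d)/(b·c) = (944 × 1369) / (2577 × 274) = 1292336 / 706098 = 1.83025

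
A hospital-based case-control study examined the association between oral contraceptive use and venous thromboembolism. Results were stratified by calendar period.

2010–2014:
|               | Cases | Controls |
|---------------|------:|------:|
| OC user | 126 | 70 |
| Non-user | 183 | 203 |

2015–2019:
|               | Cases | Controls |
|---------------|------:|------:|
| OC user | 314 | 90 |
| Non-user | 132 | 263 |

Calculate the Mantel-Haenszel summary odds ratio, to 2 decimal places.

OR_MH = Σ(aᵢdᵢ/nᵢ) / Σ(bᵢcᵢ/nᵢ), where nᵢ is the stratum total.
Stratum 1 (2010–2014): n = 582; a·d/n = 126·203/582 = 43.9485; b·c/n = 70·183/582 = 22.0103
Stratum 2 (2015–2019): n = 799; a·d/n = 314·263/799 = 103.3567; b·c/n = 90·132/799 = 14.8686
OR_MH = (43.9485 + 103.3567) / (22.0103 + 14.8686) = 147.3051 / 36.8789 = 3.99429

3.99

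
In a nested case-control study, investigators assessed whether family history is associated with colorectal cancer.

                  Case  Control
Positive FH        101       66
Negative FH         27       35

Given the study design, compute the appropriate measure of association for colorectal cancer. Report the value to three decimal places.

Cells: a = 101, b = 66, c = 27, d = 35.
This is a nested case-control study: participants were sampled on outcome status, so risks in the source population cannot be estimated directly — relative risk is not valid here. The odds ratio is the appropriate measure.
OR = (a·d)/(b·c) = (101 × 35) / (66 × 27) = 3535 / 1782 = 1.98373

1.984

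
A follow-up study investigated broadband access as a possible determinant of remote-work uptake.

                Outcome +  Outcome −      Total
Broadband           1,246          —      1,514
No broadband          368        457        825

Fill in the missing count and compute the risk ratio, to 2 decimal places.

The missing cell is in the exposed row: 1514 − 1246 = 268.
So a = 1246, b = 268, c = 368, d = 457.
RR = [a/(a+b)] / [c/(c+d)] = (1246/1514) / (368/825) = 0.82299/0.44606 = 1.84501

1.85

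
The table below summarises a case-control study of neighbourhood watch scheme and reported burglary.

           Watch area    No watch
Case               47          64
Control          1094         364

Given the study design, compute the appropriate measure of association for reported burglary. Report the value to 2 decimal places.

0.24

Reading the table with exposure as columns: a = 47 (Watch area, case), b = 1094 (Watch area, non-case), c = 64 (No watch, case), d = 364.
This is a case-control study: participants were sampled on outcome status, so risks in the source population cannot be estimated directly — relative risk is not valid here. The odds ratio is the appropriate measure.
OR = (a·d)/(b·c) = (47 × 364) / (1094 × 64) = 17108 / 70016 = 0.24434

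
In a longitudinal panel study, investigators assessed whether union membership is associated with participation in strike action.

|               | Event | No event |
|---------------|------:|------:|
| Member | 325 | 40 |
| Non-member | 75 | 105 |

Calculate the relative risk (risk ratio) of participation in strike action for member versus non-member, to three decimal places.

Cells: a = 325, b = 40, c = 75, d = 105.
Risk in exposed = 325/365 = 0.89041; risk in unexposed = 75/180 = 0.41667.
RR = 0.89041 / 0.41667 = 2.13699
The risk among the exposed is 2.14 times that among the unexposed.

2.137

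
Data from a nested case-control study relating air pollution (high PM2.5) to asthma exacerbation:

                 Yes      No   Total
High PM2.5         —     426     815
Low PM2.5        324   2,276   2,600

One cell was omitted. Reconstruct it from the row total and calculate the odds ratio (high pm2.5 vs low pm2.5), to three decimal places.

6.415

The missing cell is in the exposed row: 815 − 426 = 389.
So a = 389, b = 426, c = 324, d = 2276.
OR = (a·d)/(b·c) = (389 × 2276) / (426 × 324) = 885364 / 138024 = 6.41457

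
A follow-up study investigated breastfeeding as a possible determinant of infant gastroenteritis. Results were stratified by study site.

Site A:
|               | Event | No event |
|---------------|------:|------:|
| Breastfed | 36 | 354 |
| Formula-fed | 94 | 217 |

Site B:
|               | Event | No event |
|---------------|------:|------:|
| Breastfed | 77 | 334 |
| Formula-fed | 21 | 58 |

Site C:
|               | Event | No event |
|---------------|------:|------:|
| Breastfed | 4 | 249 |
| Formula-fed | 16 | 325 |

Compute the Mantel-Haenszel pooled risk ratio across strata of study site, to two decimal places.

RR_MH = Σ(aᵢ·n₀ᵢ/nᵢ) / Σ(cᵢ·n₁ᵢ/nᵢ), with n₁ᵢ = aᵢ+bᵢ (exposed), n₀ᵢ = cᵢ+dᵢ (unexposed), nᵢ = n₁ᵢ+n₀ᵢ.
Stratum 1 (Site A): n₁ = 390, n₀ = 311, n = 701; a·n₀/n = 36·311/701 = 15.9715; c·n₁/n = 94·390/701 = 52.2967
Stratum 2 (Site B): n₁ = 411, n₀ = 79, n = 490; a·n₀/n = 77·79/490 = 12.4143; c·n₁/n = 21·411/490 = 17.6143
Stratum 3 (Site C): n₁ = 253, n₀ = 341, n = 594; a·n₀/n = 4·341/594 = 2.2963; c·n₁/n = 16·253/594 = 6.8148
RR_MH = (15.9715 + 12.4143 + 2.2963) / (52.2967 + 17.6143 + 6.8148) = 30.6821 / 76.7258 = 0.39989

0.40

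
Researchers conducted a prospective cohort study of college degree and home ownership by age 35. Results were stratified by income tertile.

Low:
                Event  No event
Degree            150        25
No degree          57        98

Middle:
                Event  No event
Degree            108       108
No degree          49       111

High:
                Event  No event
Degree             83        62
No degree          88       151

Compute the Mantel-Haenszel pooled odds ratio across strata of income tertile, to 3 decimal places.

3.345

OR_MH = Σ(aᵢdᵢ/nᵢ) / Σ(bᵢcᵢ/nᵢ), where nᵢ is the stratum total.
Stratum 1 (Low): n = 330; a·d/n = 150·98/330 = 44.5455; b·c/n = 25·57/330 = 4.3182
Stratum 2 (Middle): n = 376; a·d/n = 108·111/376 = 31.8830; b·c/n = 108·49/376 = 14.0745
Stratum 3 (High): n = 384; a·d/n = 83·151/384 = 32.6380; b·c/n = 62·88/384 = 14.2083
OR_MH = (44.5455 + 31.8830 + 32.6380) / (4.3182 + 14.0745 + 14.2083) = 109.0665 / 32.6010 = 3.34550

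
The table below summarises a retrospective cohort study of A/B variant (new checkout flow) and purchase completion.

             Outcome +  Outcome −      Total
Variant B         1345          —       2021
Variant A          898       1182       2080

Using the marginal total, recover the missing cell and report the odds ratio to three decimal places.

The missing cell is in the exposed row: 2021 − 1345 = 676.
So a = 1345, b = 676, c = 898, d = 1182.
OR = (a·d)/(b·c) = (1345 × 1182) / (676 × 898) = 1589790 / 607048 = 2.61889

2.619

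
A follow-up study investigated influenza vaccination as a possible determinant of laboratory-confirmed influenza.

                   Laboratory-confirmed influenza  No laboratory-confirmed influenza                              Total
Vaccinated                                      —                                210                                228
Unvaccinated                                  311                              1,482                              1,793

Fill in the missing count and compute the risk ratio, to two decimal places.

0.46

The missing cell is in the exposed row: 228 − 210 = 18.
So a = 18, b = 210, c = 311, d = 1482.
RR = [a/(a+b)] / [c/(c+d)] = (18/228) / (311/1793) = 0.07895/0.17345 = 0.45515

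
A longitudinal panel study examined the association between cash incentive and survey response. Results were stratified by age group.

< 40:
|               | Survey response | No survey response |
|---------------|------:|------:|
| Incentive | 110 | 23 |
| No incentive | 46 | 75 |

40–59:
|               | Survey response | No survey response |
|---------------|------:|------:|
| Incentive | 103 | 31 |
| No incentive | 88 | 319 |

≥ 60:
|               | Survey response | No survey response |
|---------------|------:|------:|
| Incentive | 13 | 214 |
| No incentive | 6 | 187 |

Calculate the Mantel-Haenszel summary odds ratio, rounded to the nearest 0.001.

8.072

OR_MH = Σ(aᵢdᵢ/nᵢ) / Σ(bᵢcᵢ/nᵢ), where nᵢ is the stratum total.
Stratum 1 (< 40): n = 254; a·d/n = 110·75/254 = 32.4803; b·c/n = 23·46/254 = 4.1654
Stratum 2 (40–59): n = 541; a·d/n = 103·319/541 = 60.7338; b·c/n = 31·88/541 = 5.0425
Stratum 3 (≥ 60): n = 420; a·d/n = 13·187/420 = 5.7881; b·c/n = 214·6/420 = 3.0571
OR_MH = (32.4803 + 60.7338 + 5.7881) / (4.1654 + 5.0425 + 3.0571) = 99.0022 / 12.2650 = 8.07192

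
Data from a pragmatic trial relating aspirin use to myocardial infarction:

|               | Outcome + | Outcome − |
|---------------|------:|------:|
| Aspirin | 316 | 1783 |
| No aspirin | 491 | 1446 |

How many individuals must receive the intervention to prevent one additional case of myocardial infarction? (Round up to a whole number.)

Risk in treated group = 316/2099 = 0.15055; risk in control = 491/1937 = 0.25348.
Absolute risk reduction = 0.25348 − 0.15055 = 0.10294
NNT = 1 / ARR = 1 / 0.10294 = 9.715 → round up → 10

10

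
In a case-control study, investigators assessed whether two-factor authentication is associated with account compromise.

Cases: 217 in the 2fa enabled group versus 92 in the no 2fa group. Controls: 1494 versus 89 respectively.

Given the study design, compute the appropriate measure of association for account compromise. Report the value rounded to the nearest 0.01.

From the description: a = 217, b = 1494, c = 92, d = 89.
This is a case-control study: participants were sampled on outcome status, so risks in the source population cannot be estimated directly — relative risk is not valid here. The odds ratio is the appropriate measure.
OR = (a·d)/(b·c) = (217 × 89) / (1494 × 92) = 19313 / 137448 = 0.14051

0.14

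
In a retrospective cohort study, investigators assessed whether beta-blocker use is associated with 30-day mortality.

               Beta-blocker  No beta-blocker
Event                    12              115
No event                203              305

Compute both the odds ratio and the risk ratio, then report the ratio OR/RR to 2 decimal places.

Reading the table with exposure as columns: a = 12 (Beta-blocker, case), b = 203 (Beta-blocker, non-case), c = 115 (No beta-blocker, case), d = 305.
OR = (12·305)/(203·115) = 3660/23345 = 0.15678
Risk in exposed = 12/215 = 0.05581; risk in unexposed = 115/420 = 0.27381; RR = 0.20384
OR/RR = 0.15678 / 0.20384 = 0.76912
The outcome is not rare, so the OR lies further from 1 than the RR.

0.77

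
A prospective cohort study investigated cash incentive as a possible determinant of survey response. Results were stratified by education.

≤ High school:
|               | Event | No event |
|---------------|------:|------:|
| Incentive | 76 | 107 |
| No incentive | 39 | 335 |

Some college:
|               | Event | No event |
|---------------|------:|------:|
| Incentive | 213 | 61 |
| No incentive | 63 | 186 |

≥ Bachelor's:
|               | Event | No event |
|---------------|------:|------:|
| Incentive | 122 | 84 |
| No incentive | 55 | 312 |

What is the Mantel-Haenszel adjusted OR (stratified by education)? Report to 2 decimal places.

8.20

OR_MH = Σ(aᵢdᵢ/nᵢ) / Σ(bᵢcᵢ/nᵢ), where nᵢ is the stratum total.
Stratum 1 (≤ High school): n = 557; a·d/n = 76·335/557 = 45.7092; b·c/n = 107·39/557 = 7.4919
Stratum 2 (Some college): n = 523; a·d/n = 213·186/523 = 75.7514; b·c/n = 61·63/523 = 7.3480
Stratum 3 (≥ Bachelor's): n = 573; a·d/n = 122·312/573 = 66.4293; b·c/n = 84·55/573 = 8.0628
OR_MH = (45.7092 + 75.7514 + 66.4293) / (7.4919 + 7.3480 + 8.0628) = 187.8899 / 22.9027 = 8.20382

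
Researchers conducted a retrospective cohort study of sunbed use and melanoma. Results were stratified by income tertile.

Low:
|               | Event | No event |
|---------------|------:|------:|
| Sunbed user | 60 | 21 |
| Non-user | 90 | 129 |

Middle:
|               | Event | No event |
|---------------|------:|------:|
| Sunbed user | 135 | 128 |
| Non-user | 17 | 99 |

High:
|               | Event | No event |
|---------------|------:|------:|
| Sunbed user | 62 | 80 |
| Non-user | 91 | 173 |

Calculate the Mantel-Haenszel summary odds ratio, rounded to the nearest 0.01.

2.92

OR_MH = Σ(aᵢdᵢ/nᵢ) / Σ(bᵢcᵢ/nᵢ), where nᵢ is the stratum total.
Stratum 1 (Low): n = 300; a·d/n = 60·129/300 = 25.8000; b·c/n = 21·90/300 = 6.3000
Stratum 2 (Middle): n = 379; a·d/n = 135·99/379 = 35.2639; b·c/n = 128·17/379 = 5.7414
Stratum 3 (High): n = 406; a·d/n = 62·173/406 = 26.4187; b·c/n = 80·91/406 = 17.9310
OR_MH = (25.8000 + 35.2639 + 26.4187) / (6.3000 + 5.7414 + 17.9310) = 87.4826 / 29.9725 = 2.91877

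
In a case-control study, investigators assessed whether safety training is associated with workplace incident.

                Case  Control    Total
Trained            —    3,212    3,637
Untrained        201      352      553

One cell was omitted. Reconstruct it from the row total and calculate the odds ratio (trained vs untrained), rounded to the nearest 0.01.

0.23

The missing cell is in the exposed row: 3637 − 3212 = 425.
So a = 425, b = 3212, c = 201, d = 352.
OR = (a·d)/(b·c) = (425 × 352) / (3212 × 201) = 149600 / 645612 = 0.23172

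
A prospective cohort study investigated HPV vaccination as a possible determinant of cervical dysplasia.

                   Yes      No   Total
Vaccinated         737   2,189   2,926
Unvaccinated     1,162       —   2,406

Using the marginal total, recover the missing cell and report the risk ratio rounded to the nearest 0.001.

0.522

The missing cell is in the unexposed row: 2406 − 1162 = 1244.
So a = 737, b = 2189, c = 1162, d = 1244.
RR = [a/(a+b)] / [c/(c+d)] = (737/2926) / (1162/2406) = 0.25188/0.48296 = 0.52153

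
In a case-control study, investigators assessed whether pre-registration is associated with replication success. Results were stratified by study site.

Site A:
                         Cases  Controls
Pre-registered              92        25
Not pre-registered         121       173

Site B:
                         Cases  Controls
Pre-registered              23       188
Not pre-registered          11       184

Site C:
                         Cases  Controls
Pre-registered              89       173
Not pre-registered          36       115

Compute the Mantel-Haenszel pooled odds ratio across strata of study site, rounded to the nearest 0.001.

OR_MH = Σ(aᵢdᵢ/nᵢ) / Σ(bᵢcᵢ/nᵢ), where nᵢ is the stratum total.
Stratum 1 (Site A): n = 411; a·d/n = 92·173/411 = 38.7251; b·c/n = 25·121/411 = 7.3601
Stratum 2 (Site B): n = 406; a·d/n = 23·184/406 = 10.4236; b·c/n = 188·11/406 = 5.0936
Stratum 3 (Site C): n = 413; a·d/n = 89·115/413 = 24.7821; b·c/n = 173·36/413 = 15.0799
OR_MH = (38.7251 + 10.4236 + 24.7821) / (7.3601 + 5.0936 + 15.0799) = 73.9308 / 27.5336 = 2.68511

2.685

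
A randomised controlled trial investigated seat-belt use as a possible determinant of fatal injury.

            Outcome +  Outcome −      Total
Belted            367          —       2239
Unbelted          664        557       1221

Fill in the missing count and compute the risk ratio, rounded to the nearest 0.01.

0.30

The missing cell is in the exposed row: 2239 − 367 = 1872.
So a = 367, b = 1872, c = 664, d = 557.
RR = [a/(a+b)] / [c/(c+d)] = (367/2239) / (664/1221) = 0.16391/0.54382 = 0.30141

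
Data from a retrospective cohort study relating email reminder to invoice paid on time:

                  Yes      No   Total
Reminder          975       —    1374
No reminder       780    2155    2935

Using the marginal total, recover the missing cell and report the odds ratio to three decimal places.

The missing cell is in the exposed row: 1374 − 975 = 399.
So a = 975, b = 399, c = 780, d = 2155.
OR = (a·d)/(b·c) = (975 × 2155) / (399 × 780) = 2101125 / 311220 = 6.75125

6.751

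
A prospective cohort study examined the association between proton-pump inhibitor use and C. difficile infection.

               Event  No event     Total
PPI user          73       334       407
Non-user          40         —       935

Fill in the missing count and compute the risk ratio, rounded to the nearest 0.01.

The missing cell is in the unexposed row: 935 − 40 = 895.
So a = 73, b = 334, c = 40, d = 895.
RR = [a/(a+b)] / [c/(c+d)] = (73/407) / (40/935) = 0.17936/0.04278 = 4.19257

4.19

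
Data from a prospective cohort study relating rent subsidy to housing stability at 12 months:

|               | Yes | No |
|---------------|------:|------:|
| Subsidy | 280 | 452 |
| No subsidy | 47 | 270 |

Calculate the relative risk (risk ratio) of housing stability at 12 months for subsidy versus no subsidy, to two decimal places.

Cells: a = 280, b = 452, c = 47, d = 270.
Risk in exposed = 280/732 = 0.38251; risk in unexposed = 47/317 = 0.14826.
RR = 0.38251 / 0.14826 = 2.57993
The risk among the exposed is 2.58 times that among the unexposed.

2.58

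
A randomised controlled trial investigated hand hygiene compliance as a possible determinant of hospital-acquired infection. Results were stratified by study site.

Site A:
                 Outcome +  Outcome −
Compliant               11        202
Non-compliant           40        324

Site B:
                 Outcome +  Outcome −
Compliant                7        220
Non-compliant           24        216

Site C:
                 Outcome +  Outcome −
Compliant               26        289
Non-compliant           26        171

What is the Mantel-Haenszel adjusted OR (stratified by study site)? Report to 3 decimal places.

0.453

OR_MH = Σ(aᵢdᵢ/nᵢ) / Σ(bᵢcᵢ/nᵢ), where nᵢ is the stratum total.
Stratum 1 (Site A): n = 577; a·d/n = 11·324/577 = 6.1768; b·c/n = 202·40/577 = 14.0035
Stratum 2 (Site B): n = 467; a·d/n = 7·216/467 = 3.2377; b·c/n = 220·24/467 = 11.3062
Stratum 3 (Site C): n = 512; a·d/n = 26·171/512 = 8.6836; b·c/n = 289·26/512 = 14.6758
OR_MH = (6.1768 + 3.2377 + 8.6836) / (14.0035 + 11.3062 + 14.6758) = 18.0981 / 39.9855 = 0.45262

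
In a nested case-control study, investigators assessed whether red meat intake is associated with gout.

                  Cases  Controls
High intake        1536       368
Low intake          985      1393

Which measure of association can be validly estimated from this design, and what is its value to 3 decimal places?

5.903

Cells: a = 1536, b = 368, c = 985, d = 1393.
This is a nested case-control study: participants were sampled on outcome status, so risks in the source population cannot be estimated directly — relative risk is not valid here. The odds ratio is the appropriate measure.
OR = (a·d)/(b·c) = (1536 × 1393) / (368 × 985) = 2139648 / 362480 = 5.90280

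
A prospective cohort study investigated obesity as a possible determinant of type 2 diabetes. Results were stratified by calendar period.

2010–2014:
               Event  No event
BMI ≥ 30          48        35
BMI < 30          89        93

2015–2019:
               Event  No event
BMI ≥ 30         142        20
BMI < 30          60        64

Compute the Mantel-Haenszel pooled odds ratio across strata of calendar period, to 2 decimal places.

OR_MH = Σ(aᵢdᵢ/nᵢ) / Σ(bᵢcᵢ/nᵢ), where nᵢ is the stratum total.
Stratum 1 (2010–2014): n = 265; a·d/n = 48·93/265 = 16.8453; b·c/n = 35·89/265 = 11.7547
Stratum 2 (2015–2019): n = 286; a·d/n = 142·64/286 = 31.7762; b·c/n = 20·60/286 = 4.1958
OR_MH = (16.8453 + 31.7762) / (11.7547 + 4.1958) = 48.6215 / 15.9505 = 3.04827

3.05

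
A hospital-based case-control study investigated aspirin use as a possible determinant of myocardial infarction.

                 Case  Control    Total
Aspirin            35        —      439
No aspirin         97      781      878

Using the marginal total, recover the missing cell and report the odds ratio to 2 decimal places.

0.70

The missing cell is in the exposed row: 439 − 35 = 404.
So a = 35, b = 404, c = 97, d = 781.
OR = (a·d)/(b·c) = (35 × 781) / (404 × 97) = 27335 / 39188 = 0.69753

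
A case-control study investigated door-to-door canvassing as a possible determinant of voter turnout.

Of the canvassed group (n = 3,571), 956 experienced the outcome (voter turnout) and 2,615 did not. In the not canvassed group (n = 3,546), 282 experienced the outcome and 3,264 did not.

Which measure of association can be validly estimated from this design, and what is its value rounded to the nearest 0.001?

From the description: a = 956, b = 2615, c = 282, d = 3264.
This is a case-control study: participants were sampled on outcome status, so risks in the source population cannot be estimated directly — relative risk is not valid here. The odds ratio is the appropriate measure.
OR = (a·d)/(b·c) = (956 × 3264) / (2615 × 282) = 3120384 / 737430 = 4.23143

4.231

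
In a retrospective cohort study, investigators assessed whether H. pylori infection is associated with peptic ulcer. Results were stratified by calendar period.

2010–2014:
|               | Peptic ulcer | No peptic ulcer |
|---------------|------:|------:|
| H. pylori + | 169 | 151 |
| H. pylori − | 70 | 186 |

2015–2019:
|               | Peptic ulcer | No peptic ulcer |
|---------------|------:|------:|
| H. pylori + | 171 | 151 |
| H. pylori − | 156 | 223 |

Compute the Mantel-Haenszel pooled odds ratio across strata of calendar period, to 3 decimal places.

2.097

OR_MH = Σ(aᵢdᵢ/nᵢ) / Σ(bᵢcᵢ/nᵢ), where nᵢ is the stratum total.
Stratum 1 (2010–2014): n = 576; a·d/n = 169·186/576 = 54.5729; b·c/n = 151·70/576 = 18.3507
Stratum 2 (2015–2019): n = 701; a·d/n = 171·223/701 = 54.3980; b·c/n = 151·156/701 = 33.6034
OR_MH = (54.5729 + 54.3980) / (18.3507 + 33.6034) = 108.9709 / 51.9541 = 2.09745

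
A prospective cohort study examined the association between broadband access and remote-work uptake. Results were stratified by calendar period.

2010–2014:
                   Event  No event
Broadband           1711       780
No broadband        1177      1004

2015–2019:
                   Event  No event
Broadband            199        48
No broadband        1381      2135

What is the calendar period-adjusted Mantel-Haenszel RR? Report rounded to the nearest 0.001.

1.371

RR_MH = Σ(aᵢ·n₀ᵢ/nᵢ) / Σ(cᵢ·n₁ᵢ/nᵢ), with n₁ᵢ = aᵢ+bᵢ (exposed), n₀ᵢ = cᵢ+dᵢ (unexposed), nᵢ = n₁ᵢ+n₀ᵢ.
Stratum 1 (2010–2014): n₁ = 2491, n₀ = 2181, n = 4672; a·n₀/n = 1711·2181/4672 = 798.7352; c·n₁/n = 1177·2491/4672 = 627.5486
Stratum 2 (2015–2019): n₁ = 247, n₀ = 3516, n = 3763; a·n₀/n = 199·3516/3763 = 185.9378; c·n₁/n = 1381·247/3763 = 90.6476
RR_MH = (798.7352 + 185.9378) / (627.5486 + 90.6476) = 984.6730 / 718.1962 = 1.37104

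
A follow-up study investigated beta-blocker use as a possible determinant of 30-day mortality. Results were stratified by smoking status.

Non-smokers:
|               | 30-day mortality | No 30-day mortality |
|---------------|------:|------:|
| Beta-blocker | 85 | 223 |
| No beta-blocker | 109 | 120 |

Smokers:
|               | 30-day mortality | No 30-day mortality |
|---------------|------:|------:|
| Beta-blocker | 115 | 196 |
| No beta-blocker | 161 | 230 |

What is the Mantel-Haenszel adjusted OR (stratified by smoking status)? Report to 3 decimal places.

0.628

OR_MH = Σ(aᵢdᵢ/nᵢ) / Σ(bᵢcᵢ/nᵢ), where nᵢ is the stratum total.
Stratum 1 (Non-smokers): n = 537; a·d/n = 85·120/537 = 18.9944; b·c/n = 223·109/537 = 45.2644
Stratum 2 (Smokers): n = 702; a·d/n = 115·230/702 = 37.6781; b·c/n = 196·161/702 = 44.9516
OR_MH = (18.9944 + 37.6781) / (45.2644 + 44.9516) = 56.6725 / 90.2160 = 0.62819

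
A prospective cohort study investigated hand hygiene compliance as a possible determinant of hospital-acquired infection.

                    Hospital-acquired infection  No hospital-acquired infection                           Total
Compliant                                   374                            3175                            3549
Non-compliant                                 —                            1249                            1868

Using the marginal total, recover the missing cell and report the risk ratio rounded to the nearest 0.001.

The missing cell is in the unexposed row: 1868 − 1249 = 619.
So a = 374, b = 3175, c = 619, d = 1249.
RR = [a/(a+b)] / [c/(c+d)] = (374/3549) / (619/1868) = 0.10538/0.33137 = 0.31802

0.318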